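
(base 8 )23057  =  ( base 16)262f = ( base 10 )9775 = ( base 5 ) 303100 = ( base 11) 7387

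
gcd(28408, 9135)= 1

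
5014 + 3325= 8339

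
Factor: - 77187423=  - 3^1*4073^1*  6317^1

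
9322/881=9322/881 = 10.58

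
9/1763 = 9/1763 = 0.01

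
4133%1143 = 704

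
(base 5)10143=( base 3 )220221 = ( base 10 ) 673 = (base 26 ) pn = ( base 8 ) 1241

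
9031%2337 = 2020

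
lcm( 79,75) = 5925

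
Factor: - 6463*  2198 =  - 14205674 = - 2^1*7^1 * 23^1*157^1 * 281^1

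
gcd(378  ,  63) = 63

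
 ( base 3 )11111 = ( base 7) 232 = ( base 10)121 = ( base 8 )171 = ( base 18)6d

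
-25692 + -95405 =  - 121097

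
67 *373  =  24991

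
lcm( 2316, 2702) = 16212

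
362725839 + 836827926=1199553765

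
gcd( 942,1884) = 942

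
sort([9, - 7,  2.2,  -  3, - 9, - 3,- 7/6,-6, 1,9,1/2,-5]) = [ - 9, - 7, - 6,-5,-3, - 3, - 7/6,  1/2, 1 , 2.2,  9, 9]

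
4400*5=22000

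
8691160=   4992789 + 3698371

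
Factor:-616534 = - 2^1*43^1*67^1*107^1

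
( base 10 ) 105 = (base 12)89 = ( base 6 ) 253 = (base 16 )69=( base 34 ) 33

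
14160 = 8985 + 5175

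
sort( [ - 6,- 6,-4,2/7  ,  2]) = [ - 6, - 6,-4,  2/7, 2]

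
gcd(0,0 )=0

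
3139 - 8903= -5764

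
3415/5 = 683 = 683.00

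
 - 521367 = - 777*671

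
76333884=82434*926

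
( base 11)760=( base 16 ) 391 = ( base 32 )sh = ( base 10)913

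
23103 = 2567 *9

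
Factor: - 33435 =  - 3^2*5^1*743^1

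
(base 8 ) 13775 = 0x17fd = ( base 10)6141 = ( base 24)afl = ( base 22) CF3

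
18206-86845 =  - 68639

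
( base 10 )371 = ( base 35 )al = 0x173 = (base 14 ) 1c7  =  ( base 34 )AV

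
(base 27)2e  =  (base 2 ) 1000100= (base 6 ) 152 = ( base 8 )104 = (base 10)68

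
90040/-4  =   - 22510+0/1  =  - 22510.00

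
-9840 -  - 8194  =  -1646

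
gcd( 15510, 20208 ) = 6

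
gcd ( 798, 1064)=266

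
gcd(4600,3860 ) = 20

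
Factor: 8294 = 2^1*11^1*13^1*29^1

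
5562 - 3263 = 2299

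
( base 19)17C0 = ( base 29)bcf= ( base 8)22616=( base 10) 9614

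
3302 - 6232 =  - 2930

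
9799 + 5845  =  15644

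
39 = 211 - 172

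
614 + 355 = 969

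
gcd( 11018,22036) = 11018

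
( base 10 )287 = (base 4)10133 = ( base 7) 560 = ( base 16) 11F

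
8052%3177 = 1698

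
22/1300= 11/650  =  0.02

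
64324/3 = 64324/3 =21441.33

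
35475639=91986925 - 56511286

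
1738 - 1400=338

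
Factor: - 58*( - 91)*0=0^1 = 0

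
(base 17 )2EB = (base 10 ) 827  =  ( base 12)58B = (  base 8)1473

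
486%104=70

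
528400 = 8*66050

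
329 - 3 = 326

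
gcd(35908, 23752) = 4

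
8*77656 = 621248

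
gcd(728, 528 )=8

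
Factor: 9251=11^1*29^2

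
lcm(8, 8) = 8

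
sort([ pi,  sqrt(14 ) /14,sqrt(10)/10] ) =[ sqrt( 14 ) /14, sqrt(10 )/10,pi ]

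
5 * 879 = 4395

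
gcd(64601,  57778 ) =1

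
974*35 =34090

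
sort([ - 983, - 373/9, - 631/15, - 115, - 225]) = [ - 983, - 225 ,-115,-631/15 , - 373/9 ]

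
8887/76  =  116 + 71/76 = 116.93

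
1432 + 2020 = 3452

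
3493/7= 499 = 499.00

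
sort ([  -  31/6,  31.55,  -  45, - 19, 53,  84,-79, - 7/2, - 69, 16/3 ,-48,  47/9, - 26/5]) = [ -79, - 69, - 48,  -  45,  -  19,-26/5,-31/6, - 7/2,47/9,16/3, 31.55,53,84] 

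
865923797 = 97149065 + 768774732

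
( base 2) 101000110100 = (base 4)220310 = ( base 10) 2612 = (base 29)332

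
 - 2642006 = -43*61442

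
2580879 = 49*52671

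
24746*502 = 12422492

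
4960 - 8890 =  - 3930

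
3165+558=3723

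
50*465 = 23250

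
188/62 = 94/31 = 3.03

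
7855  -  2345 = 5510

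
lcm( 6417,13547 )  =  121923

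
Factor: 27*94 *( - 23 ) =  - 2^1*3^3 * 23^1*47^1=   -  58374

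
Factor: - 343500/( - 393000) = 229/262 = 2^( - 1)*131^( - 1)* 229^1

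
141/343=141/343= 0.41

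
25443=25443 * 1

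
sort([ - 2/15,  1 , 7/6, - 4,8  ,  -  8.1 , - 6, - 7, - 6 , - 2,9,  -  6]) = [ - 8.1  ,-7, - 6,-6,-6, - 4,-2 , - 2/15,1,7/6, 8 , 9]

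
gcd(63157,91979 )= 1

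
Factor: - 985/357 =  - 3^( - 1)*5^1* 7^( - 1)*17^( - 1 )*197^1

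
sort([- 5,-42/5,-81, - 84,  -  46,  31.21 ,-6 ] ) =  [  -  84, - 81, - 46,-42/5,-6, - 5,31.21 ] 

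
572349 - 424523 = 147826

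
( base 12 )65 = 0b1001101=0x4d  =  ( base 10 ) 77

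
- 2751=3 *( - 917)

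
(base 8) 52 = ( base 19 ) 24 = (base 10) 42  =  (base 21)20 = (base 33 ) 19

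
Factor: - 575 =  - 5^2*23^1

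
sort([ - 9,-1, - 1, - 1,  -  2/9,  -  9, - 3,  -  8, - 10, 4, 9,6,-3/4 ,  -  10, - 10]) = [ - 10, - 10 , - 10,-9, - 9,  -  8, - 3, - 1, -1,-1 , - 3/4,- 2/9,4,  6, 9 ]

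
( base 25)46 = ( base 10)106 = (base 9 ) 127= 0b1101010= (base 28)3M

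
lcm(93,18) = 558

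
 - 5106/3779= - 5106/3779 = - 1.35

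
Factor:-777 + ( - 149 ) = -926 = - 2^1*463^1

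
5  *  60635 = 303175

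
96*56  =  5376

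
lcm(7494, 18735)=37470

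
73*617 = 45041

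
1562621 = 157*9953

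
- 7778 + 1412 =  - 6366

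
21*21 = 441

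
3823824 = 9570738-5746914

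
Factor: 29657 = 47^1*631^1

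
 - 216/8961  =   - 1 + 2915/2987 =- 0.02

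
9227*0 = 0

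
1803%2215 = 1803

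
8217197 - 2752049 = 5465148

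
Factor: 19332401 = 11^1*1757491^1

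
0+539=539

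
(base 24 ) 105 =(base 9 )715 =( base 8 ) 1105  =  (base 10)581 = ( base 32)i5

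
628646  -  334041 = 294605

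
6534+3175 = 9709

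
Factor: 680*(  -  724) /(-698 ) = 246160/349 =2^4*5^1*17^1*181^1 * 349^ ( - 1) 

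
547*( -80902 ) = -44253394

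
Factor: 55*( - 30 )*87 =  - 143550 = -  2^1*3^2 * 5^2*11^1*29^1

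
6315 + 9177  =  15492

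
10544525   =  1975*5339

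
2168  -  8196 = - 6028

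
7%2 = 1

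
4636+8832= 13468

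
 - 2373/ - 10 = 2373/10 = 237.30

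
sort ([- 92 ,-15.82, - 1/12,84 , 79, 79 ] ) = [ - 92, - 15.82,-1/12, 79, 79, 84 ] 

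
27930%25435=2495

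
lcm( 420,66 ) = 4620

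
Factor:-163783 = -23^1*7121^1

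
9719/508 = 9719/508 = 19.13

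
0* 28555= 0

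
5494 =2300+3194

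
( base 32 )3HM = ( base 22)7B8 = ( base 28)4hq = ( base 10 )3638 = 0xe36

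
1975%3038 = 1975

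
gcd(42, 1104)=6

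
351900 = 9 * 39100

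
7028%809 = 556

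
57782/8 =28891/4 = 7222.75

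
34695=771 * 45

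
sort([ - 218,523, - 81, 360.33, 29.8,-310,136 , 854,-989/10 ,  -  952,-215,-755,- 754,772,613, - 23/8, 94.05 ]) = [-952 ,-755,-754,  -  310,-218,- 215, - 989/10, - 81,-23/8,  29.8, 94.05,136,  360.33 , 523, 613, 772,854 ]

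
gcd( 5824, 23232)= 64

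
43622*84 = 3664248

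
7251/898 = 7251/898 = 8.07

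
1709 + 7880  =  9589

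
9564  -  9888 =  - 324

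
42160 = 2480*17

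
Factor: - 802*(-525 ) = 421050 = 2^1*3^1 * 5^2*7^1*401^1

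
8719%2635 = 814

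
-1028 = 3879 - 4907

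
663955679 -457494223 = 206461456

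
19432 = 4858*4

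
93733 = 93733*1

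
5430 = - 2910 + 8340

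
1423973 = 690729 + 733244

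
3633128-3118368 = 514760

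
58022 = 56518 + 1504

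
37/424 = 37/424= 0.09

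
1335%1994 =1335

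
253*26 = 6578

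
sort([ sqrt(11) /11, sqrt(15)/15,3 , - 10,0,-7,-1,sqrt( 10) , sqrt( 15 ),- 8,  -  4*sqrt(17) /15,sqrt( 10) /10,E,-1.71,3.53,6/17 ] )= [  -  10, - 8,-7,-1.71,-4*sqrt ( 17) /15, - 1, 0,sqrt( 15)/15,sqrt( 11)/11 , sqrt( 10 ) /10, 6/17,E, 3,sqrt( 10 ), 3.53, sqrt(15 )]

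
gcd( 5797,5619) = 1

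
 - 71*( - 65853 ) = 4675563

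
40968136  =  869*47144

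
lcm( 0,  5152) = 0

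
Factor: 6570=2^1*3^2*5^1*73^1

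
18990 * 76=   1443240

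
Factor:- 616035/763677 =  - 205345/254559=- 3^(-1) * 5^1*7^1*53^(-1) * 1601^( - 1)*5867^1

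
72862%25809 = 21244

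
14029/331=14029/331 = 42.38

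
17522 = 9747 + 7775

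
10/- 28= - 1 + 9/14 = - 0.36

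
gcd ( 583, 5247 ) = 583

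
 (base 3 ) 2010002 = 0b11000000101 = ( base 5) 22131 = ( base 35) 191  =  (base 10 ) 1541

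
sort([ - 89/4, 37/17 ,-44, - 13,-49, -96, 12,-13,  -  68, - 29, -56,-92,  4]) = [-96,- 92, - 68,  -  56 , - 49,-44,  -  29, - 89/4, - 13,-13, 37/17, 4, 12 ] 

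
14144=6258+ 7886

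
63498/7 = 9071 + 1/7 = 9071.14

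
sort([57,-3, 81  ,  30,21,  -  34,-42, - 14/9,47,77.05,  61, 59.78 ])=[ - 42, - 34, - 3,-14/9,21, 30, 47,  57, 59.78, 61, 77.05,81 ] 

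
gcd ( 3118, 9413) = 1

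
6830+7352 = 14182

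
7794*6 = 46764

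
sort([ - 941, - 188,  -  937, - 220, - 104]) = [ - 941, - 937,-220, - 188, - 104]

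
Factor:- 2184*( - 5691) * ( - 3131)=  - 2^3 * 3^2*7^2*13^1*31^1*101^1*271^1=- 38915649864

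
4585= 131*35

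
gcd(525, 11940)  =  15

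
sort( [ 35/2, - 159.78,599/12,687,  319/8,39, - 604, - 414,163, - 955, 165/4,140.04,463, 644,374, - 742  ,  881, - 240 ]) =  [-955,  -  742, - 604 , - 414 , - 240,-159.78, 35/2,39, 319/8,165/4,599/12,140.04,  163, 374,463,644,687,881]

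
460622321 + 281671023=742293344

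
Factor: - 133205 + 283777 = 2^2*37643^1   =  150572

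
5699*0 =0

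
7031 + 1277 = 8308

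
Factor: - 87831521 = - 61^1*227^1 *6343^1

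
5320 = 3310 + 2010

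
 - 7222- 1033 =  - 8255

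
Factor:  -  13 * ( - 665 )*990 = 2^1*3^2*5^2  *7^1*11^1 * 13^1*19^1 = 8558550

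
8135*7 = 56945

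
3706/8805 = 3706/8805 = 0.42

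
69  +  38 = 107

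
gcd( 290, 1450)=290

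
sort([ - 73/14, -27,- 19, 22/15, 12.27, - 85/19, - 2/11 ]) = [ - 27,  -  19, - 73/14, - 85/19, - 2/11,  22/15, 12.27]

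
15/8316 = 5/2772=0.00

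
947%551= 396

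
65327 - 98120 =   -  32793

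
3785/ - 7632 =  - 1 + 3847/7632 = - 0.50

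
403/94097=403/94097 = 0.00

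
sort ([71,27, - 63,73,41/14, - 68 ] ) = [ - 68,  -  63,41/14,27,71, 73 ] 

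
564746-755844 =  - 191098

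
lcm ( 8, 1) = 8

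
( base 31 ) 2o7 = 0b101001110001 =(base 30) 2t3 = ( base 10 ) 2673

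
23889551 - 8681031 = 15208520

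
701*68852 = 48265252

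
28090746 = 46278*607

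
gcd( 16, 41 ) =1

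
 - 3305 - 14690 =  - 17995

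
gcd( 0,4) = 4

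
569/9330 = 569/9330=0.06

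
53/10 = 53/10 =5.30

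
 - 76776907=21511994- 98288901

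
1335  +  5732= 7067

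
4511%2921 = 1590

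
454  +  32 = 486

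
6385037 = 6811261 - 426224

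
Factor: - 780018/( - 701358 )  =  7^( - 1)*16699^( - 1)* 130003^1 = 130003/116893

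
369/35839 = 369/35839 = 0.01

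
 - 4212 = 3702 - 7914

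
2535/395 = 507/79 = 6.42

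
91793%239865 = 91793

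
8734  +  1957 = 10691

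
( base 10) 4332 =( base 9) 5843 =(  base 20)agc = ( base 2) 1000011101100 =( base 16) 10ec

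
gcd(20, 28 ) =4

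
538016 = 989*544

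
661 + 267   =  928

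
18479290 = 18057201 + 422089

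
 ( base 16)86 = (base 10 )134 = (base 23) 5J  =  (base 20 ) 6E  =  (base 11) 112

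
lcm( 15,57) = 285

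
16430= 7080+9350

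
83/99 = 83/99 = 0.84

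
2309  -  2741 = -432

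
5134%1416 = 886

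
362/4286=181/2143 = 0.08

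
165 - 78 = 87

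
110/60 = 11/6 = 1.83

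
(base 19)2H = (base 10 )55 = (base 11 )50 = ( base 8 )67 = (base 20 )2F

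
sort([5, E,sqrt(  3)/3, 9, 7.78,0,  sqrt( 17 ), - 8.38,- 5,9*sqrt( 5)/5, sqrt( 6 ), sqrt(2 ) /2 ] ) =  [- 8.38,- 5, 0 , sqrt( 3 ) /3,sqrt( 2) /2, sqrt( 6 ),  E,9*sqrt( 5)/5,  sqrt( 17 ),5, 7.78,  9 ] 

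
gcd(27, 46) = 1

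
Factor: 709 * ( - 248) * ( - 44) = 2^5*11^1*31^1*709^1 = 7736608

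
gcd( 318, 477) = 159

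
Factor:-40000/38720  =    -  5^3 * 11^ ( - 2 ) = - 125/121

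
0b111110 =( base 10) 62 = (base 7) 116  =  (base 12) 52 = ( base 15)42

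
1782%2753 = 1782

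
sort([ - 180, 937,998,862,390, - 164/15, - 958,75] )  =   [ - 958, - 180 , - 164/15,  75, 390,862,937,998 ] 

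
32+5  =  37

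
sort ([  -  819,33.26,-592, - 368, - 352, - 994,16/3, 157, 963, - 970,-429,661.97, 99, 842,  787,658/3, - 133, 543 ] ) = [ - 994,-970,- 819, - 592,- 429, - 368,  -  352, - 133,  16/3,  33.26,99, 157 , 658/3, 543 , 661.97, 787 , 842 , 963] 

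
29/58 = 1/2 = 0.50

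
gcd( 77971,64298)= 1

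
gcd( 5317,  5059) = 1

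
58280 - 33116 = 25164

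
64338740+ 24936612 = 89275352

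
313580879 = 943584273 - 630003394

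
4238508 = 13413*316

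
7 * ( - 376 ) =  - 2632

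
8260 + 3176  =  11436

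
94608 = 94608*1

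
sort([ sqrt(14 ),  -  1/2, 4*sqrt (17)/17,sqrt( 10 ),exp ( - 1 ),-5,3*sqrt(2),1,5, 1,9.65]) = [ -5 ,-1/2, exp( - 1 ), 4*sqrt( 17 )/17,  1, 1,sqrt ( 10 ), sqrt( 14), 3*sqrt ( 2),5,9.65]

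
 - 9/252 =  - 1 + 27/28=- 0.04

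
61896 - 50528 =11368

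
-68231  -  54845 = -123076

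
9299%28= 3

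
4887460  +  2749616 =7637076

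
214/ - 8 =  - 107/4 = -26.75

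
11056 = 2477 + 8579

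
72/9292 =18/2323 = 0.01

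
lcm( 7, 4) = 28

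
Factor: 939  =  3^1*313^1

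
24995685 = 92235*271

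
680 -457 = 223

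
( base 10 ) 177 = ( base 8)261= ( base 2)10110001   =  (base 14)C9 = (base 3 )20120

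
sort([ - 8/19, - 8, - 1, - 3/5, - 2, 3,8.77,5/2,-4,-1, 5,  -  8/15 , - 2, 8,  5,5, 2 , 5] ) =[ - 8,-4, - 2,-2, - 1,-1, - 3/5, - 8/15, -8/19, 2, 5/2,3,  5, 5,5,5,8, 8.77]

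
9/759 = 3/253 = 0.01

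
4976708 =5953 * 836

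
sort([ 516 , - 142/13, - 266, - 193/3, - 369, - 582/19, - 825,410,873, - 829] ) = [ - 829, - 825, - 369, - 266, - 193/3,  -  582/19,-142/13,410,516,873 ] 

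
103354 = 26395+76959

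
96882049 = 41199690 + 55682359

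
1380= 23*60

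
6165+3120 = 9285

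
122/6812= 61/3406 = 0.02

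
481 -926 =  - 445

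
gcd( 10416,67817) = 1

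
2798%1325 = 148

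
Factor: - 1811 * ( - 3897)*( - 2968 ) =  - 20946562056=- 2^3*3^2*7^1*53^1 * 433^1*1811^1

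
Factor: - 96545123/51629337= - 3^ (-2) * 7691^1 * 12553^1 * 5736593^(-1)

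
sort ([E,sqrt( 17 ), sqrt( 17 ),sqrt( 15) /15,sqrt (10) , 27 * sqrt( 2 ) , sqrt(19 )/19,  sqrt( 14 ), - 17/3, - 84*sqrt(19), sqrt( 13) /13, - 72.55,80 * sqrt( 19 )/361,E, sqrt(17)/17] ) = [ - 84 * sqrt( 19 ),-72.55,-17/3, sqrt (19 ) /19,sqrt ( 17)/17,sqrt(15 )/15, sqrt(13 ) /13 , 80*sqrt( 19)/361,E,E, sqrt(10 ),  sqrt( 14 ),sqrt( 17 ), sqrt( 17 ),27*sqrt(2 )]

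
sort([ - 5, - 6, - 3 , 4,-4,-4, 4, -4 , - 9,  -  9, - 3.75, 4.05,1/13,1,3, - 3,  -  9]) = [- 9,-9, - 9,-6, - 5, - 4, - 4,  -  4, - 3.75,-3,-3,1/13, 1,3,4,4,4.05]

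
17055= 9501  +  7554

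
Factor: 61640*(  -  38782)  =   - 2^4*5^1*23^1*67^1*19391^1= - 2390522480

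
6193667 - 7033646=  - 839979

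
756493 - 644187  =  112306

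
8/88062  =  4/44031  =  0.00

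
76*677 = 51452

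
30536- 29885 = 651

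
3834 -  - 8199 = 12033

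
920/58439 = 920/58439 = 0.02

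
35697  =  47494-11797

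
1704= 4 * 426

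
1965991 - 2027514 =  - 61523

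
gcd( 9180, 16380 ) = 180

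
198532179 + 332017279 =530549458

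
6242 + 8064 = 14306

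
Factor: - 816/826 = - 2^3*3^1*7^( - 1) * 17^1 * 59^ ( -1) = - 408/413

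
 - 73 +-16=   -  89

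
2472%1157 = 158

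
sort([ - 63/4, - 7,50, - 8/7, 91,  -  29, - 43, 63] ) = [ - 43, - 29 ,  -  63/4, - 7 ,-8/7 , 50 , 63, 91]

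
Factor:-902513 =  - 17^1*53089^1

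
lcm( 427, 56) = 3416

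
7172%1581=848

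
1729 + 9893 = 11622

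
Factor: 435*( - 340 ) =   -  2^2 * 3^1*5^2*17^1* 29^1 = - 147900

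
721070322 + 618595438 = 1339665760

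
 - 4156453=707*( - 5879 )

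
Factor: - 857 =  - 857^1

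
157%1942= 157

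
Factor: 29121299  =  29121299^1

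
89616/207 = 29872/69 = 432.93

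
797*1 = 797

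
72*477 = 34344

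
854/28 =61/2 = 30.50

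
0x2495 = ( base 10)9365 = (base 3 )110211212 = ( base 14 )35AD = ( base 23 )HG4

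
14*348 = 4872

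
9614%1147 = 438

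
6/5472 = 1/912 = 0.00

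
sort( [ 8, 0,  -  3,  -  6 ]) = [  -  6, - 3, 0, 8 ] 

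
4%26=4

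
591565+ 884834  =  1476399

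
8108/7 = 8108/7 = 1158.29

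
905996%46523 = 22059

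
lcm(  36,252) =252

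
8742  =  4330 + 4412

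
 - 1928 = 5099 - 7027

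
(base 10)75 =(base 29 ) 2h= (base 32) 2B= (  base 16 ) 4B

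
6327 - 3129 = 3198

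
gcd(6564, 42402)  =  6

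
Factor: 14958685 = 5^1*7^1*257^1*1663^1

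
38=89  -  51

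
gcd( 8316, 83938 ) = 2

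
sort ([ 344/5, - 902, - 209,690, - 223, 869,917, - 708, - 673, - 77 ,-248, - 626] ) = [ - 902, - 708, - 673,- 626, - 248, - 223, - 209, - 77,344/5, 690, 869,917]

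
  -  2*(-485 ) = 970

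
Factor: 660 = 2^2*3^1*5^1*11^1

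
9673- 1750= 7923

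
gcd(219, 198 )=3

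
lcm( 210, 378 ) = 1890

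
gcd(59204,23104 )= 1444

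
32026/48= 16013/24 = 667.21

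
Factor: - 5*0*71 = 0^1 = 0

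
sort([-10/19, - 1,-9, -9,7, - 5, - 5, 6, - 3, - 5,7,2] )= [ - 9, - 9,-5, - 5, - 5, - 3, - 1,-10/19,2 , 6,7, 7]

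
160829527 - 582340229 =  - 421510702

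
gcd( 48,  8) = 8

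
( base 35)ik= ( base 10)650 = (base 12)462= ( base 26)P0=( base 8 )1212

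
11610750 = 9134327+2476423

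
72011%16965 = 4151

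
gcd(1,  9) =1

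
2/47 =2/47 = 0.04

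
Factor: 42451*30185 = 5^1*6037^1 * 42451^1  =  1281383435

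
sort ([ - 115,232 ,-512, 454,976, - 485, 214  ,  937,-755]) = [ - 755, - 512,-485, - 115 , 214,232, 454, 937, 976]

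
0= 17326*0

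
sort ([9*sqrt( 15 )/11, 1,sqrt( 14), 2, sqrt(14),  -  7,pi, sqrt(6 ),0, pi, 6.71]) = [ - 7, 0,1, 2, sqrt( 6),pi, pi,9*sqrt( 15)/11, sqrt (14), sqrt(14), 6.71 ]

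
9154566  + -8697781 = 456785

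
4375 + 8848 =13223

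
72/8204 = 18/2051 = 0.01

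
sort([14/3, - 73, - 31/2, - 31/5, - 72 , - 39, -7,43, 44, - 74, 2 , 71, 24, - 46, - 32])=[ - 74,-73,-72, - 46, - 39, - 32, - 31/2, - 7,-31/5, 2,14/3, 24, 43, 44, 71 ] 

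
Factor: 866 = 2^1*433^1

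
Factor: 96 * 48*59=2^9*3^2*59^1 = 271872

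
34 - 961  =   - 927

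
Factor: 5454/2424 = 9/4 = 2^( - 2 ) *3^2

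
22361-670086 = -647725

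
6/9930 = 1/1655 = 0.00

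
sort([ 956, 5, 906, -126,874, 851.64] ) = [-126,5 , 851.64,  874,906,  956] 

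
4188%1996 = 196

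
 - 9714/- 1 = 9714+0/1   =  9714.00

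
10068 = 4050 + 6018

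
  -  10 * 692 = -6920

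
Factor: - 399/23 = - 3^1*7^1*19^1*23^( - 1)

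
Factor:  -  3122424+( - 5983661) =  - 9106085  =  - 5^1*  653^1*2789^1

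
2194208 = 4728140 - 2533932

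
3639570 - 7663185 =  - 4023615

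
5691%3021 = 2670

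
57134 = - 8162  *( - 7)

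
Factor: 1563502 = 2^1*47^1*16633^1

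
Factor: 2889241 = 29^1*67^1 * 1487^1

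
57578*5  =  287890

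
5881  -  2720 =3161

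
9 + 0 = 9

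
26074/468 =13037/234 =55.71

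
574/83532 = 287/41766 = 0.01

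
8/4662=4/2331 = 0.00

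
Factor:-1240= - 2^3 * 5^1*31^1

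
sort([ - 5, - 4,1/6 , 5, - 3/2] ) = [-5, - 4, - 3/2, 1/6 , 5]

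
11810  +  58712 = 70522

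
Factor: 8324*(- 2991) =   -  24897084 = - 2^2*3^1  *997^1*2081^1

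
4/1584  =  1/396 =0.00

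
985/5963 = 985/5963 = 0.17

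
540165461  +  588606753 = 1128772214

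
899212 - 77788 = 821424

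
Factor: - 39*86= - 2^1 * 3^1*13^1*43^1 = - 3354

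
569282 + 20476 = 589758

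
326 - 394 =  - 68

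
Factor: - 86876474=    - 2^1  *  19^1*23^1* 99401^1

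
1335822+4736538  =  6072360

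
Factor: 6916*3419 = 2^2*7^1*13^2*19^1*263^1 = 23645804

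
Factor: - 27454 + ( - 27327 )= - 54781 = -  29^1*1889^1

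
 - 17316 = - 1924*9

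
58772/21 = 8396/3 = 2798.67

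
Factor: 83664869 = 23^1 * 3637603^1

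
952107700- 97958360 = 854149340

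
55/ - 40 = -2 + 5/8 = - 1.38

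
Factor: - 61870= - 2^1*5^1*23^1*269^1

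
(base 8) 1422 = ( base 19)237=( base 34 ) n4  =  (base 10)786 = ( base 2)1100010010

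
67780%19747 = 8539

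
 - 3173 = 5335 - 8508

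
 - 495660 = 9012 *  ( - 55)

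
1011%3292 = 1011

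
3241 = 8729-5488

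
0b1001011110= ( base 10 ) 606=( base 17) 21b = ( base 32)iu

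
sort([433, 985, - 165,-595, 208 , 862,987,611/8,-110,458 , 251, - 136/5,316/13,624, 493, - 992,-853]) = [ - 992,-853, - 595, - 165,-110 , - 136/5, 316/13,611/8 , 208,251, 433,458,493,624, 862,985,987 ] 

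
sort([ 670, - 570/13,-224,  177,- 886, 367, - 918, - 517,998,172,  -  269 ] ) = [ -918,-886,-517, - 269 ,  -  224,-570/13, 172, 177,367,670,998 ] 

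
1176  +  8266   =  9442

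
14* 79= 1106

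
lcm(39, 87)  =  1131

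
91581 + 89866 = 181447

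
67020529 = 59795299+7225230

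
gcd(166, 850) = 2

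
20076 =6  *3346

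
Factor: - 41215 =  - 5^1*8243^1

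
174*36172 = 6293928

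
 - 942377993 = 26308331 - 968686324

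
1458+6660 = 8118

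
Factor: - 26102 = -2^1*31^1*421^1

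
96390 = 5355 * 18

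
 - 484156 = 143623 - 627779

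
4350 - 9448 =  - 5098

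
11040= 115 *96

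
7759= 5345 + 2414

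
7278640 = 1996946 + 5281694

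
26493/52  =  509 + 25/52 = 509.48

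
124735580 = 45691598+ 79043982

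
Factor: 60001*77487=3^1*23^1*29^1*1123^1*2069^1 =4649297487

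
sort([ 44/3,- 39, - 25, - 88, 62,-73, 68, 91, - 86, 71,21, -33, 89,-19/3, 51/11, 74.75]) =[ - 88, - 86, -73, - 39, - 33,-25, - 19/3,51/11 , 44/3, 21,62,68, 71,74.75, 89, 91]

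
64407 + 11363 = 75770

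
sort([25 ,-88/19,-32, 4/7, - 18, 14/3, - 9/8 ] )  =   [  -  32 , - 18, - 88/19,-9/8,  4/7,  14/3,25]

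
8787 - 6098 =2689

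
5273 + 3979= 9252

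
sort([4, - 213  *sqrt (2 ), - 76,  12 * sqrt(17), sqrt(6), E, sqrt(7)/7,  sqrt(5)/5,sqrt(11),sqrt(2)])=[  -  213*sqrt(2), - 76, sqrt(7) /7, sqrt( 5)/5,sqrt(  2), sqrt(  6 ), E, sqrt(11), 4,12*sqrt(17) ]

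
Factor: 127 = 127^1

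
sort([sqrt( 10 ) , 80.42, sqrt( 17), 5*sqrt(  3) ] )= [sqrt( 10),  sqrt( 17 ), 5*sqrt ( 3),80.42] 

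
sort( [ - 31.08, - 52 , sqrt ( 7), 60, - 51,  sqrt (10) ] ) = [  -  52, - 51, - 31.08 , sqrt(7),sqrt ( 10) , 60]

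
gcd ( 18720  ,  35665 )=5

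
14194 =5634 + 8560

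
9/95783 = 9/95783= 0.00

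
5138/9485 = 734/1355 = 0.54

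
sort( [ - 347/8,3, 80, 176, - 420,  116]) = [-420, - 347/8,3, 80, 116,176]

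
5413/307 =17 + 194/307 = 17.63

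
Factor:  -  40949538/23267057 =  - 2^1*3^1*7^1*11^( - 1)*974989^1*2115187^( - 1)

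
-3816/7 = -3816/7 = -545.14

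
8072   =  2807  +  5265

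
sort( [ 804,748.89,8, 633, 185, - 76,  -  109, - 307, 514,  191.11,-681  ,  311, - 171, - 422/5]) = [ - 681, - 307, - 171, - 109, - 422/5, - 76,8,185,191.11,311,514,  633,748.89,804]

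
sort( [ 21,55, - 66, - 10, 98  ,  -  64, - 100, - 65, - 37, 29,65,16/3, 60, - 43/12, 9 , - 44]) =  [ - 100,- 66, -65, - 64,  -  44,  -  37  , - 10,  -  43/12 , 16/3 , 9,21,29,55,60,65,98]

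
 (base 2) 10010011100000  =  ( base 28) c14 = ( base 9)13848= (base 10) 9440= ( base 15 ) 2BE5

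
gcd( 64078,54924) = 9154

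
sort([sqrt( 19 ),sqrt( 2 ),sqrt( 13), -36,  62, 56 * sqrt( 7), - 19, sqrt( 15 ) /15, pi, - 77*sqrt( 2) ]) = [ - 77*sqrt( 2),-36,-19, sqrt( 15 )/15,  sqrt( 2 ) , pi, sqrt(13), sqrt( 19 ),62, 56* sqrt( 7)] 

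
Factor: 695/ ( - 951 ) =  -3^( - 1 ) * 5^1*139^1*317^( - 1 )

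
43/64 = 43/64 = 0.67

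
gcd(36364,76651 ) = 1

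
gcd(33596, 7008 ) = 4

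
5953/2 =2976 + 1/2 = 2976.50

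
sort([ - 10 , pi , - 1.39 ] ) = [ - 10,  -  1.39, pi] 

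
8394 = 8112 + 282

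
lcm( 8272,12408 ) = 24816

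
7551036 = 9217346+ - 1666310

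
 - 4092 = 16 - 4108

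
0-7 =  - 7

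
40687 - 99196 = -58509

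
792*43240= 34246080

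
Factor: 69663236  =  2^2*17415809^1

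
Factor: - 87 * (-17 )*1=3^1*17^1*29^1 =1479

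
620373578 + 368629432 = 989003010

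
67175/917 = 73 + 234/917 = 73.26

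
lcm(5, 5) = 5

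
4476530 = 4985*898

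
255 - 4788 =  - 4533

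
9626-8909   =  717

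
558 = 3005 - 2447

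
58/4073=58/4073 = 0.01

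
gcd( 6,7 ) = 1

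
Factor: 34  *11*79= 2^1*11^1  *  17^1*79^1= 29546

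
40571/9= 40571/9 =4507.89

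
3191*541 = 1726331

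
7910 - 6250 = 1660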